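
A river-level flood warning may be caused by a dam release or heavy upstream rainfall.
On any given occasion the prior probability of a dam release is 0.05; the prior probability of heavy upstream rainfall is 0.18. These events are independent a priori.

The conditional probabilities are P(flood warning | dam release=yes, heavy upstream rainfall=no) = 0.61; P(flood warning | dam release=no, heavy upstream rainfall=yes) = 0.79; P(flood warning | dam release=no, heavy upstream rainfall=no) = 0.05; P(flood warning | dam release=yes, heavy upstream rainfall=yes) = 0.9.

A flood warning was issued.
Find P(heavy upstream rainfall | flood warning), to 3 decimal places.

P(heavy upstream rainfall | flood warning) ≈ 0.691

Enumerate the 4 (dam release, heavy upstream rainfall) configurations and weight by the priors:
  P(flood warning) = 0.05×0.95×0.82 + 0.79×0.95×0.18 + 0.61×0.05×0.82 + 0.9×0.05×0.18
        = 0.038950 + 0.135090 + 0.025010 + 0.008100 = 0.207150
Keeping only the heavy upstream rainfall-present terms gives 0.143190, so
  P(heavy upstream rainfall | flood warning) = 0.143190 / 0.207150 ≈ 0.691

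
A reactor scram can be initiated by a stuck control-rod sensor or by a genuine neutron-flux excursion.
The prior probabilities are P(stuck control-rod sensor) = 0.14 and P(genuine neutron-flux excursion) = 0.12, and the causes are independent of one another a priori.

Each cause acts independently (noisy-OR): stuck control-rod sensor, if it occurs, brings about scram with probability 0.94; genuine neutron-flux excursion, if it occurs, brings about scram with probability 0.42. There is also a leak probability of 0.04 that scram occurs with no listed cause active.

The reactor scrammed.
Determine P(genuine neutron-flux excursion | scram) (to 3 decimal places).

Under noisy-OR, P(scram | causes) = 1 − (1−0.04)·∏(1−qᵢ) over the active causes.
Numerator (weight on configurations with genuine neutron-flux excursion): 0.045738 + 0.016239 = 0.061977
Normalizer over all consistent configurations: 0.04·0.86·0.88 + 0.4432·0.86·0.12 + 0.9424·0.14·0.88 + 0.966592·0.14·0.12 = 0.208353
Posterior = 0.061977 / 0.208353 ≈ 0.297

P(genuine neutron-flux excursion | scram) ≈ 0.297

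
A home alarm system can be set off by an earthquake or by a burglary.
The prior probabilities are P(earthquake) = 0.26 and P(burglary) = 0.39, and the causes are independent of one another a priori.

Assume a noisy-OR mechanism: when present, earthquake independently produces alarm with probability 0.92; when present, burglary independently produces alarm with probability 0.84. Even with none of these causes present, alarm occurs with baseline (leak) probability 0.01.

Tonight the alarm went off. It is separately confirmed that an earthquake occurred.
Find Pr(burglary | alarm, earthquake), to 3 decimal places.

Under noisy-OR, P(alarm | causes) = 1 − (1−0.01)·∏(1−qᵢ) over the active causes.
P(alarm | earthquake) = 0.9208·0.61 + 0.987328·0.39 = 0.561688 + 0.385058 = 0.946746
Of this, 0.385058 comes from 0.987328·0.39 (the burglary=true cases).
So P(burglary | alarm, earthquake) = 0.385058/0.946746 ≈ 0.407.

Pr(burglary | alarm, earthquake) ≈ 0.407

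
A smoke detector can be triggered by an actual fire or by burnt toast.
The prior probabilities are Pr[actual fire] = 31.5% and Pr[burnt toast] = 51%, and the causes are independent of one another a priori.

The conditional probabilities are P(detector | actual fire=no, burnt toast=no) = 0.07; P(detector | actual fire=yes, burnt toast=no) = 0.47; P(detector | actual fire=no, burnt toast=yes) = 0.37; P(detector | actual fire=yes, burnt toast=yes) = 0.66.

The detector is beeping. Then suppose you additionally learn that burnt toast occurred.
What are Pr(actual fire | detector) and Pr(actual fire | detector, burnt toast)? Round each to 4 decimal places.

Pr(actual fire | detector) ≈ 0.5390; Pr(actual fire | detector, burnt toast) ≈ 0.4506

P(detector) = 0.07×0.685×0.49 + 0.37×0.685×0.51 + 0.47×0.315×0.49 + 0.66×0.315×0.51 = 0.023496 + 0.129259 + 0.072544 + 0.106029 = 0.331328
Of this, 0.178573 comes from 0.072544 + 0.106029 (the actual fire=true cases).
Hence the posterior is 0.178573/0.331328 ≈ 0.5390.

Now also conditioning on burnt toast=true:
Sum P(detector|·) weighted by the priors over both values of actual fire:
  P(detector | burnt toast) = 0.37·0.685 + 0.66·0.315
        = 0.253450 + 0.207900 = 0.461350
Keeping only the actual fire-present terms gives 0.207900, so
  P(actual fire | detector, burnt toast) = 0.207900 / 0.461350 ≈ 0.4506
— burnt toast explains away the evidence for actual fire.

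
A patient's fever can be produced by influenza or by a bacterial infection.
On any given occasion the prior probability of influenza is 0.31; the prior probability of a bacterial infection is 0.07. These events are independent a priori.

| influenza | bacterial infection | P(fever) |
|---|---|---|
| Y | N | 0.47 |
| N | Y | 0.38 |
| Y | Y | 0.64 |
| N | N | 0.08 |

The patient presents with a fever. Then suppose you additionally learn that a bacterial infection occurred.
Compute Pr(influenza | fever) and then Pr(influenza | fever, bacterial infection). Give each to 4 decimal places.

Pr(influenza | fever) ≈ 0.6819; Pr(influenza | fever, bacterial infection) ≈ 0.4307

Numerator (weight on configurations with influenza): 0.135501 + 0.013888 = 0.149389
The normalizing constant is 0.08*0.69*0.93 + 0.38*0.69*0.07 + 0.47*0.31*0.93 + 0.64*0.31*0.07 = 0.219079
P(influenza | fever) = 0.149389/0.219079 ≈ 0.6819

Now also conditioning on bacterial infection=true:
Sum P(fever|·) weighted by the priors over both values of influenza:
  P(fever | bacterial infection) = 0.38×0.69 + 0.64×0.31
        = 0.262200 + 0.198400 = 0.460600
The terms with influenza present sum to 0.198400, so
  P(influenza | fever, bacterial infection) = 0.198400 / 0.460600 ≈ 0.4307
The drop from 0.6819 to 0.4307 is the explaining-away (discounting) effect.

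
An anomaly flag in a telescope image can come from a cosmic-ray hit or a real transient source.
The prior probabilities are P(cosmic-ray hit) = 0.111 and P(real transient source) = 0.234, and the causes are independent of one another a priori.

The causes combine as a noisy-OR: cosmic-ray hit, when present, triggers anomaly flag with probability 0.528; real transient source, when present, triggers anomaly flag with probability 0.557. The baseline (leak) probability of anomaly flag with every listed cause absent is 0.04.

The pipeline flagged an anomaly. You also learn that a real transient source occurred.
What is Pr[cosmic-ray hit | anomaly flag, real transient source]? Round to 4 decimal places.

Pr[cosmic-ray hit | anomaly flag, real transient source] ≈ 0.1480

Under noisy-OR, P(anomaly flag | causes) = 1 − (1−0.04)·∏(1−qᵢ) over the active causes.
Sum P(anomaly flag|·) weighted by the priors over both values of cosmic-ray hit:
  P(anomaly flag | real transient source) = 0.57472×0.889 + 0.799268×0.111
        = 0.510926 + 0.088719 = 0.599645
The terms with cosmic-ray hit present sum to 0.088719, so
  P(cosmic-ray hit | anomaly flag, real transient source) = 0.088719 / 0.599645 ≈ 0.1480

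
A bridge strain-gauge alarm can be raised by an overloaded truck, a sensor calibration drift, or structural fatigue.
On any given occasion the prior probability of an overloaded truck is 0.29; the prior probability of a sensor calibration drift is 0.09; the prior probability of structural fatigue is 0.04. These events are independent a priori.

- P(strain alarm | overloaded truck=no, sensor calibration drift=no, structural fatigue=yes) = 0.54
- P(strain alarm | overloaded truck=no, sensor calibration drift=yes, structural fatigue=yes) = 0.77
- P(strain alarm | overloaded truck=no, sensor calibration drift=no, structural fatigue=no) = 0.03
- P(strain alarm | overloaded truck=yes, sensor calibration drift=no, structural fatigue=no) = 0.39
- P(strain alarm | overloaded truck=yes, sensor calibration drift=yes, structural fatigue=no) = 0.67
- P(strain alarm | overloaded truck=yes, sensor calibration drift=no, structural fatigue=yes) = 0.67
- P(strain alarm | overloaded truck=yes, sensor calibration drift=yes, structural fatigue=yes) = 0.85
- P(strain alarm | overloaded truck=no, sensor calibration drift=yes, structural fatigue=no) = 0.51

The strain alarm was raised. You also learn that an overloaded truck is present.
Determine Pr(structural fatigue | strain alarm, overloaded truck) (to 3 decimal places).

P(strain alarm | overloaded truck) = 0.39*0.91*0.96 + 0.67*0.91*0.04 + 0.67*0.09*0.96 + 0.85*0.09*0.04 = 0.340704 + 0.024388 + 0.057888 + 0.003060 = 0.426040
The structural fatigue-present share is 0.024388 + 0.003060 = 0.027448.
Hence the posterior is 0.027448/0.426040 ≈ 0.064.

Pr(structural fatigue | strain alarm, overloaded truck) ≈ 0.064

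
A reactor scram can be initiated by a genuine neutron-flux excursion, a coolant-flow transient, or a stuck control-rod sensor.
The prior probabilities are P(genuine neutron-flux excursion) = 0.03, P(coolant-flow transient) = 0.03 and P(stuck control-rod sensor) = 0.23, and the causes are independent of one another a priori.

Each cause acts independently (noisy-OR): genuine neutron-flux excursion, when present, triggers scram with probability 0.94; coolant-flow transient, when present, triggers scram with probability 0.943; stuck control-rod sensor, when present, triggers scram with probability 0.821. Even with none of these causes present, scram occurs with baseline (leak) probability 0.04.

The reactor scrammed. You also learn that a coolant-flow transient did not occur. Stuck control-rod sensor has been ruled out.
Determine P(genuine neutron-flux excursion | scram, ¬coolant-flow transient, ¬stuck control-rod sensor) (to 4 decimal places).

Under noisy-OR, P(scram | causes) = 1 − (1−0.04)·∏(1−qᵢ) over the active causes.
P(scram | ¬coolant-flow transient, ¬stuck control-rod sensor) = 0.04*0.97 + 0.9424*0.03 = 0.038800 + 0.028272 = 0.067072
The genuine neutron-flux excursion-present share is 0.9424*0.03 = 0.028272.
So P(genuine neutron-flux excursion | scram, ¬coolant-flow transient, ¬stuck control-rod sensor) = 0.028272/0.067072 ≈ 0.4215.

P(genuine neutron-flux excursion | scram, ¬coolant-flow transient, ¬stuck control-rod sensor) ≈ 0.4215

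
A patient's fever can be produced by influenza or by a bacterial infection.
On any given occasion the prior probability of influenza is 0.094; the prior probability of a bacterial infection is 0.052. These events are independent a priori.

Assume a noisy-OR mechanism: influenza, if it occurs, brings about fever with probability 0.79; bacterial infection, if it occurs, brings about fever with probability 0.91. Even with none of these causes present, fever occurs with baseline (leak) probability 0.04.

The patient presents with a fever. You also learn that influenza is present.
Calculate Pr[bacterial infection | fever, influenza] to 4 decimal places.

Pr[bacterial infection | fever, influenza] ≈ 0.0632

Under noisy-OR, P(fever | causes) = 1 − (1−0.04)·∏(1−qᵢ) over the active causes.
Weight on bacterial infection=true, given the evidence: 0.981856*0.052 = 0.051057
The normalizing constant is 0.7984*0.948 + 0.981856*0.052 = 0.807940
P(bacterial infection | fever, influenza) = 0.051057/0.807940 ≈ 0.0632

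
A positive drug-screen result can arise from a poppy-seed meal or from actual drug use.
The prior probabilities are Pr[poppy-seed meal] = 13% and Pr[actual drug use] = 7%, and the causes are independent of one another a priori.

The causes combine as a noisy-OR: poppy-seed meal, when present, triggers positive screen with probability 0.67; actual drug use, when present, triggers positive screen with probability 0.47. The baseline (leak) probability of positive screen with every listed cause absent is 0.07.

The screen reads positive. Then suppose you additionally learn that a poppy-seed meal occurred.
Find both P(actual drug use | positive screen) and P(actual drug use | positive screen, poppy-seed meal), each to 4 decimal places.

Under noisy-OR, P(positive screen | causes) = 1 − (1−0.07)·∏(1−qᵢ) over the active causes.
By total probability over the 4 (poppy-seed meal, actual drug use) configurations:
  P(positive screen) = 0.07*0.87*0.93 + 0.5071*0.87*0.07 + 0.6931*0.13*0.93 + 0.837343*0.13*0.07
        = 0.056637 + 0.030882 + 0.083796 + 0.007620 = 0.178935
Keeping only the actual drug use-present terms gives 0.038502, so
  P(actual drug use | positive screen) = 0.038502 / 0.178935 ≈ 0.2152

Now condition on the additional information:
Numerator (weight on configurations with actual drug use): 0.837343·0.07 = 0.058614
The normalizing constant is 0.6931·0.93 + 0.837343·0.07 = 0.703197
Posterior = 0.058614 / 0.703197 ≈ 0.0834
— poppy-seed meal explains away the evidence for actual drug use.

P(actual drug use | positive screen) ≈ 0.2152; P(actual drug use | positive screen, poppy-seed meal) ≈ 0.0834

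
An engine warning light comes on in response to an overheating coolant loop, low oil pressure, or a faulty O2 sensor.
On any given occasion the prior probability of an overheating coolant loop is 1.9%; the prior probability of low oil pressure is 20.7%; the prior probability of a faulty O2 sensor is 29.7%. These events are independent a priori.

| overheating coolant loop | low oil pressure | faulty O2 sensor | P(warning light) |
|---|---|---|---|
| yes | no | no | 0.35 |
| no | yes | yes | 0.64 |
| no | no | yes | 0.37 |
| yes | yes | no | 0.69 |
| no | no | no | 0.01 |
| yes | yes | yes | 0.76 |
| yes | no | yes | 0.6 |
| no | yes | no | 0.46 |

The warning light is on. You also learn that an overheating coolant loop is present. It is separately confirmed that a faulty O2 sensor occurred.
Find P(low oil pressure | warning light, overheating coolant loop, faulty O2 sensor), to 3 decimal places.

P(low oil pressure | warning light, overheating coolant loop, faulty O2 sensor) ≈ 0.248

By total probability over both values of low oil pressure:
  P(warning light | overheating coolant loop, faulty O2 sensor) = 0.6·0.793 + 0.76·0.207
        = 0.475800 + 0.157320 = 0.633120
The terms with low oil pressure present sum to 0.157320, so
  P(low oil pressure | warning light, overheating coolant loop, faulty O2 sensor) = 0.157320 / 0.633120 ≈ 0.248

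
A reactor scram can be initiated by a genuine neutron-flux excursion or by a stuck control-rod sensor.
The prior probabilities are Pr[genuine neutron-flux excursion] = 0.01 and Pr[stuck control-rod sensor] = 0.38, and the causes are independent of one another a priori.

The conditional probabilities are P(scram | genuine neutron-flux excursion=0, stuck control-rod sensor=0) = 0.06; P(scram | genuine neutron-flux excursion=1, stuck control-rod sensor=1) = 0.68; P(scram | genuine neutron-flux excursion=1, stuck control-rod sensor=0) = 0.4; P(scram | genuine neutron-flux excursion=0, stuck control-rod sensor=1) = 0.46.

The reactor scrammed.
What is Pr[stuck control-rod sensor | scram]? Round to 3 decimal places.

For the numerator, keep only stuck control-rod sensor=true terms: 0.173052 + 0.002584 = 0.175636
The normalizing constant is 0.06·0.99·0.62 + 0.46·0.99·0.38 + 0.4·0.01·0.62 + 0.68·0.01·0.38 = 0.214944
P(stuck control-rod sensor | scram) = 0.175636/0.214944 ≈ 0.817

Pr[stuck control-rod sensor | scram] ≈ 0.817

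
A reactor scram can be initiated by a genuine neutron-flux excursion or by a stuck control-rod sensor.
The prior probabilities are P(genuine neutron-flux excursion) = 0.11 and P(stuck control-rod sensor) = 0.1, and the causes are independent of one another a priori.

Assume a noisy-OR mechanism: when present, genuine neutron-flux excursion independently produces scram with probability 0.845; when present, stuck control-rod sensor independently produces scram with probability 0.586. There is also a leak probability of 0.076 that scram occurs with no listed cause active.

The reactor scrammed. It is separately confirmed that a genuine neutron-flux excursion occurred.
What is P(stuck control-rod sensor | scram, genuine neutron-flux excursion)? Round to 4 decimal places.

P(stuck control-rod sensor | scram, genuine neutron-flux excursion) ≈ 0.1087

Under noisy-OR, P(scram | causes) = 1 − (1−0.076)·∏(1−qᵢ) over the active causes.
Numerator (weight on configurations with stuck control-rod sensor): 0.940707*0.1 = 0.094071
Denominator P(scram | genuine neutron-flux excursion): 0.85678*0.9 + 0.940707*0.1 = 0.865173
P(stuck control-rod sensor | scram, genuine neutron-flux excursion) = 0.094071/0.865173 ≈ 0.1087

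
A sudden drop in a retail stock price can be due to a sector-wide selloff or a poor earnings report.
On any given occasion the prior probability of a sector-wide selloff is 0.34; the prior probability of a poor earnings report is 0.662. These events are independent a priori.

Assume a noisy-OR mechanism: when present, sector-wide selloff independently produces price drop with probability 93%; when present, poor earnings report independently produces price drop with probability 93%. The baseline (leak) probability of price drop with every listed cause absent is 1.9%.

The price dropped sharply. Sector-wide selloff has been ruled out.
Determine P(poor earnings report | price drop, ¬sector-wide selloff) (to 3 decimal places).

P(poor earnings report | price drop, ¬sector-wide selloff) ≈ 0.990

Under noisy-OR, P(price drop | causes) = 1 − (1−0.019)·∏(1−qᵢ) over the active causes.
Sum P(price drop|·) weighted by the priors over both values of poor earnings report:
  P(price drop | ¬sector-wide selloff) = 0.019×0.338 + 0.93133×0.662
        = 0.006422 + 0.616540 = 0.622962
Configurations with poor earnings report contribute 0.616540, so
  P(poor earnings report | price drop, ¬sector-wide selloff) = 0.616540 / 0.622962 ≈ 0.990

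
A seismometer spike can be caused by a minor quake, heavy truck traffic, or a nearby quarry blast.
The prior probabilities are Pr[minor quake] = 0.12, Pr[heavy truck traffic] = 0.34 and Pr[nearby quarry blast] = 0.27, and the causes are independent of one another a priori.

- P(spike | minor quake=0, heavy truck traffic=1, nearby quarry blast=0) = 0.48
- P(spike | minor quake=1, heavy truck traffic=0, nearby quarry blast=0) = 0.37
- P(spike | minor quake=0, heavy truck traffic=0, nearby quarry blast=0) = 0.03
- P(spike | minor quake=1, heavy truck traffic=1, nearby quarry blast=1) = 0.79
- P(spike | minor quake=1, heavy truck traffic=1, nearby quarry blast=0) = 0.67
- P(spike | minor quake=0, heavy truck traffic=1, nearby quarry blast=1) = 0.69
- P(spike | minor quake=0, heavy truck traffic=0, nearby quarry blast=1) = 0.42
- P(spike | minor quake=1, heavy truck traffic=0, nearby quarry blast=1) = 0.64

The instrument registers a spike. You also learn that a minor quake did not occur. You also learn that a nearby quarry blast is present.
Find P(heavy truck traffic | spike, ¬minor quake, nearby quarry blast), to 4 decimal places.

P(spike | ¬minor quake, nearby quarry blast) = 0.42·0.66 + 0.69·0.34 = 0.277200 + 0.234600 = 0.511800
Of this, 0.234600 comes from 0.69·0.34 (the heavy truck traffic=true cases).
P(heavy truck traffic | spike, ¬minor quake, nearby quarry blast) = 0.234600 / 0.511800 ≈ 0.4584

P(heavy truck traffic | spike, ¬minor quake, nearby quarry blast) ≈ 0.4584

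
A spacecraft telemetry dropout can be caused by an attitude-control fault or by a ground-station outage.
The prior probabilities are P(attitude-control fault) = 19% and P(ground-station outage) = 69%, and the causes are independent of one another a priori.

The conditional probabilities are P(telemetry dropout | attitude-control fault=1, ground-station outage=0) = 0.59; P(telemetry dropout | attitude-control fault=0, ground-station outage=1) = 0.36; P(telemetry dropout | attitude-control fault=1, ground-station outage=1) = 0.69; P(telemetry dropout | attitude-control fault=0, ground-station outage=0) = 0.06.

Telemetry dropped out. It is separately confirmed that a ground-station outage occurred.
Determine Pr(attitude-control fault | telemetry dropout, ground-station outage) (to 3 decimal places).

Pr(attitude-control fault | telemetry dropout, ground-station outage) ≈ 0.310

Enumerate both values of attitude-control fault and weight by the priors:
  P(telemetry dropout | ground-station outage) = 0.36×0.81 + 0.69×0.19
        = 0.291600 + 0.131100 = 0.422700
Keeping only the attitude-control fault-present terms gives 0.131100, so
  P(attitude-control fault | telemetry dropout, ground-station outage) = 0.131100 / 0.422700 ≈ 0.310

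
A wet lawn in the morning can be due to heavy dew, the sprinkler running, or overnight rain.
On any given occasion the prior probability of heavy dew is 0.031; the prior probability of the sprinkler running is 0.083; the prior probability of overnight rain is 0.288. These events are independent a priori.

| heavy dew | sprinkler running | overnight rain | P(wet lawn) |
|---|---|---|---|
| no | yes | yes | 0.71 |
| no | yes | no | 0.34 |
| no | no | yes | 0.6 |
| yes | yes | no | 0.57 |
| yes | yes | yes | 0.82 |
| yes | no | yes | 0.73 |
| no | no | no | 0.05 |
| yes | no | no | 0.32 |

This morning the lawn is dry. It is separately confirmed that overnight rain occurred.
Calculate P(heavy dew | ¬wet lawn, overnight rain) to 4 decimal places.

P(heavy dew | ¬wet lawn, overnight rain) ≈ 0.0210

P(¬wet lawn | overnight rain) = 0.4·0.969·0.917 + 0.29·0.969·0.083 + 0.27·0.031·0.917 + 0.18·0.031·0.083 = 0.355429 + 0.023324 + 0.007675 + 0.000463 = 0.386891
The heavy dew-present share is 0.007675 + 0.000463 = 0.008138.
Hence the posterior is 0.008138/0.386891 ≈ 0.0210.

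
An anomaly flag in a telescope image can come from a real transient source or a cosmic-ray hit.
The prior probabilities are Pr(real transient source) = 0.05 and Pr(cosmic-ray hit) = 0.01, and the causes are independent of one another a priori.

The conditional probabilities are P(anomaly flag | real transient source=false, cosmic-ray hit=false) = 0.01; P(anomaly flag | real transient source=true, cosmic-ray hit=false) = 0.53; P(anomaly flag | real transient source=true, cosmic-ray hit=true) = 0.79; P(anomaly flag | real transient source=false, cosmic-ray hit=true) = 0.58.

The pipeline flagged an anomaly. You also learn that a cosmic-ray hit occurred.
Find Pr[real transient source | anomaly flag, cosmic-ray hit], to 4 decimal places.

Numerator (weight on configurations with real transient source): 0.79×0.05 = 0.039500
Normalizer over all consistent configurations: 0.58×0.95 + 0.79×0.05 = 0.590500
Posterior = 0.039500 / 0.590500 ≈ 0.0669

Pr[real transient source | anomaly flag, cosmic-ray hit] ≈ 0.0669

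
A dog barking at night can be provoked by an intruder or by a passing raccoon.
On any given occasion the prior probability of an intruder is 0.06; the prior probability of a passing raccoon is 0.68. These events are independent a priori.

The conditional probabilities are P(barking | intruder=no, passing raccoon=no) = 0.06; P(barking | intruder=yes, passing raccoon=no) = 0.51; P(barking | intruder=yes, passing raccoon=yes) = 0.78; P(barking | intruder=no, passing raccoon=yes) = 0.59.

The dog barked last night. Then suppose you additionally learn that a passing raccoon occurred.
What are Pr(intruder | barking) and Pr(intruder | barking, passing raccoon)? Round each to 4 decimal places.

By total probability over the 4 (intruder, passing raccoon) configurations:
  P(barking) = 0.06×0.94×0.32 + 0.59×0.94×0.68 + 0.51×0.06×0.32 + 0.78×0.06×0.68
        = 0.018048 + 0.377128 + 0.009792 + 0.031824 = 0.436792
The terms with intruder present sum to 0.041616, so
  P(intruder | barking) = 0.041616 / 0.436792 ≈ 0.0953

Now condition on the additional information:
Sum P(barking|·) weighted by the priors over both values of intruder:
  P(barking | passing raccoon) = 0.59*0.94 + 0.78*0.06
        = 0.554600 + 0.046800 = 0.601400
Configurations with intruder contribute 0.046800, so
  P(intruder | barking, passing raccoon) = 0.046800 / 0.601400 ≈ 0.0778
This is intercausal reasoning (explaining away): once passing raccoon accounts for the barking, intruder becomes less likely.

Pr(intruder | barking) ≈ 0.0953; Pr(intruder | barking, passing raccoon) ≈ 0.0778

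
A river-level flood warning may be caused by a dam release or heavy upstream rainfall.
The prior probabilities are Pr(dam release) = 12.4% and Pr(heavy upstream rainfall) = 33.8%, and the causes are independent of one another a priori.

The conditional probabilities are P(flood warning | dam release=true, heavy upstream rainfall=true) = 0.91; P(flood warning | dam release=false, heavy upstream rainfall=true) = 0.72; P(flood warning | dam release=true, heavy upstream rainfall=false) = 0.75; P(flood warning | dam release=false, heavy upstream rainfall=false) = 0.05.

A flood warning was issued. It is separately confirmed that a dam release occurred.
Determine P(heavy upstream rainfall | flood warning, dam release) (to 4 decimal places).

For the numerator, keep only heavy upstream rainfall=true terms: 0.91*0.338 = 0.307580
Denominator P(flood warning | dam release): 0.75*0.662 + 0.91*0.338 = 0.804080
P(heavy upstream rainfall | flood warning, dam release) = 0.307580/0.804080 ≈ 0.3825

P(heavy upstream rainfall | flood warning, dam release) ≈ 0.3825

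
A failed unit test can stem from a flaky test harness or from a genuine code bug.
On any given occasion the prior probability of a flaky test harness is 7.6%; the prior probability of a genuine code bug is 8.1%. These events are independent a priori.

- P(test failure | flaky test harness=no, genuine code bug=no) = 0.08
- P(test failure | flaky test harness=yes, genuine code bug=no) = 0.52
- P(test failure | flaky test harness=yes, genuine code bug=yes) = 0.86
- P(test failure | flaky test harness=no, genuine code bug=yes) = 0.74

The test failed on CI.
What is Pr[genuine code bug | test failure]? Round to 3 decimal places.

Sum P(test failure|·) weighted by the priors over the 4 (flaky test harness, genuine code bug) configurations:
  P(test failure) = 0.08·0.924·0.919 + 0.74·0.924·0.081 + 0.52·0.076·0.919 + 0.86·0.076·0.081
        = 0.067932 + 0.055385 + 0.036319 + 0.005294 = 0.164930
Keeping only the genuine code bug-present terms gives 0.060679, so
  P(genuine code bug | test failure) = 0.060679 / 0.164930 ≈ 0.368

Pr[genuine code bug | test failure] ≈ 0.368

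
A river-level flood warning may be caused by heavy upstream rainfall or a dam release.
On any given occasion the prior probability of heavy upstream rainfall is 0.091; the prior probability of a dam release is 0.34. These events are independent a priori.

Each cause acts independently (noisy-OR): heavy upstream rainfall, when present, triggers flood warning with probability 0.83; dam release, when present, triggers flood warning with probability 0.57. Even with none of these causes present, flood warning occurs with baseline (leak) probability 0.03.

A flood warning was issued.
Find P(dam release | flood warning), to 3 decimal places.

P(dam release | flood warning) ≈ 0.754

Under noisy-OR, P(flood warning | causes) = 1 − (1−0.03)·∏(1−qᵢ) over the active causes.
P(flood warning) = 0.03*0.909*0.66 + 0.5829*0.909*0.34 + 0.8351*0.091*0.66 + 0.929093*0.091*0.34 = 0.017998 + 0.180151 + 0.050156 + 0.028746 = 0.277051
The dam release-present share is 0.180151 + 0.028746 = 0.208897.
P(dam release | flood warning) = 0.208897 / 0.277051 ≈ 0.754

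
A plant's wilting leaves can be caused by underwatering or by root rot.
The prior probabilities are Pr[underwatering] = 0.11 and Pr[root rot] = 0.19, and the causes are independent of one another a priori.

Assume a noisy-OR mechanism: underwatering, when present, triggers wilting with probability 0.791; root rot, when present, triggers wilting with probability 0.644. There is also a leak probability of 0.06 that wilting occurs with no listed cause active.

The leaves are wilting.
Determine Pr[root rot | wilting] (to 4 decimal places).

Pr[root rot | wilting] ≈ 0.5346

Under noisy-OR, P(wilting | causes) = 1 − (1−0.06)·∏(1−qᵢ) over the active causes.
P(wilting) = 0.06·0.89·0.81 + 0.66536·0.89·0.19 + 0.80354·0.11·0.81 + 0.93006·0.11·0.19 = 0.043254 + 0.112512 + 0.071595 + 0.019438 = 0.246799
Of this, 0.131950 comes from 0.112512 + 0.019438 (the root rot=true cases).
P(root rot | wilting) = 0.131950 / 0.246799 ≈ 0.5346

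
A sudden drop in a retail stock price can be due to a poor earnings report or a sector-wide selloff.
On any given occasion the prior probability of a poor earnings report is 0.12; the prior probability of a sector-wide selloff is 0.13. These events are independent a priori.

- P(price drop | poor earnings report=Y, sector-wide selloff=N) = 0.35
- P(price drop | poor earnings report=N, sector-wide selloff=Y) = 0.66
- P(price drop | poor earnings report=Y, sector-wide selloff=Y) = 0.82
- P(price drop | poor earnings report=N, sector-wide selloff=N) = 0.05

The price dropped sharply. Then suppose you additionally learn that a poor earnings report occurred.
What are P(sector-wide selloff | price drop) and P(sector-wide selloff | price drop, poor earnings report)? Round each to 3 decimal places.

P(sector-wide selloff | price drop) ≈ 0.541; P(sector-wide selloff | price drop, poor earnings report) ≈ 0.259

Weight on sector-wide selloff=true, given the evidence: 0.075504 + 0.012792 = 0.088296
The normalizing constant is 0.05*0.88*0.87 + 0.66*0.88*0.13 + 0.35*0.12*0.87 + 0.82*0.12*0.13 = 0.163116
P(sector-wide selloff | price drop) = 0.088296/0.163116 ≈ 0.541

Now condition on the additional information:
Weight on sector-wide selloff=true, given the evidence: 0.82*0.13 = 0.106600
Denominator P(price drop | poor earnings report): 0.35*0.87 + 0.82*0.13 = 0.411100
Posterior = 0.106600 / 0.411100 ≈ 0.259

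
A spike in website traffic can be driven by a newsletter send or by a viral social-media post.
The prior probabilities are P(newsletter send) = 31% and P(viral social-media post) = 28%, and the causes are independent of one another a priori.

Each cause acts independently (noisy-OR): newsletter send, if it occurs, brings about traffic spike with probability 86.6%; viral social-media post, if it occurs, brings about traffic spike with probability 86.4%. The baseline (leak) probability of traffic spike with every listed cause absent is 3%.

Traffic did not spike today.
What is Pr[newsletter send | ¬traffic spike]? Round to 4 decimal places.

Pr[newsletter send | ¬traffic spike] ≈ 0.0568

Under noisy-OR, P(traffic spike | causes) = 1 − (1−0.03)·∏(1−qᵢ) over the active causes.
Enumerate the 4 (newsletter send, viral social-media post) configurations and weight by the priors:
  P(¬traffic spike) = 0.97*0.69*0.72 + 0.13192*0.69*0.28 + 0.12998*0.31*0.72 + 0.017677*0.31*0.28
        = 0.481896 + 0.025487 + 0.029012 + 0.001534 = 0.537929
Keeping only the newsletter send-present terms gives 0.030546, so
  P(newsletter send | ¬traffic spike) = 0.030546 / 0.537929 ≈ 0.0568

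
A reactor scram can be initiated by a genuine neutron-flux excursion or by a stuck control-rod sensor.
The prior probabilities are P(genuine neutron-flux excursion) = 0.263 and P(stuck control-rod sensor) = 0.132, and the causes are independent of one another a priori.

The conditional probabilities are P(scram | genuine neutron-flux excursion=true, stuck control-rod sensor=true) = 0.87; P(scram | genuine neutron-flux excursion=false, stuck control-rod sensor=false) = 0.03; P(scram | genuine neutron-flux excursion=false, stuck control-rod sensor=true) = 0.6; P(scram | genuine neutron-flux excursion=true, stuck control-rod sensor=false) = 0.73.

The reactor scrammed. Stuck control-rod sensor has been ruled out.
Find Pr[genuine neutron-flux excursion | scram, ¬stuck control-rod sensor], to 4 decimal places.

By total probability over both values of genuine neutron-flux excursion:
  P(scram | ¬stuck control-rod sensor) = 0.03·0.737 + 0.73·0.263
        = 0.022110 + 0.191990 = 0.214100
The terms with genuine neutron-flux excursion present sum to 0.191990, so
  P(genuine neutron-flux excursion | scram, ¬stuck control-rod sensor) = 0.191990 / 0.214100 ≈ 0.8967

Pr[genuine neutron-flux excursion | scram, ¬stuck control-rod sensor] ≈ 0.8967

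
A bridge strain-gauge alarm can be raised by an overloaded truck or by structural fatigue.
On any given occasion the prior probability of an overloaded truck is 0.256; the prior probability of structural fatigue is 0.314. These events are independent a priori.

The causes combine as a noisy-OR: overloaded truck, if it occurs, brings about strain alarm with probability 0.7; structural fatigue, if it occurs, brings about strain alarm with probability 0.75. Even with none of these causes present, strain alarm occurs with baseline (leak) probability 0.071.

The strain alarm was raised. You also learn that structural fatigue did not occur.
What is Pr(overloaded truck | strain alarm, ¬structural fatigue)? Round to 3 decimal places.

Pr(overloaded truck | strain alarm, ¬structural fatigue) ≈ 0.778

Under noisy-OR, P(strain alarm | causes) = 1 − (1−0.071)·∏(1−qᵢ) over the active causes.
By total probability over both values of overloaded truck:
  P(strain alarm | ¬structural fatigue) = 0.071*0.744 + 0.7213*0.256
        = 0.052824 + 0.184653 = 0.237477
Keeping only the overloaded truck-present terms gives 0.184653, so
  P(overloaded truck | strain alarm, ¬structural fatigue) = 0.184653 / 0.237477 ≈ 0.778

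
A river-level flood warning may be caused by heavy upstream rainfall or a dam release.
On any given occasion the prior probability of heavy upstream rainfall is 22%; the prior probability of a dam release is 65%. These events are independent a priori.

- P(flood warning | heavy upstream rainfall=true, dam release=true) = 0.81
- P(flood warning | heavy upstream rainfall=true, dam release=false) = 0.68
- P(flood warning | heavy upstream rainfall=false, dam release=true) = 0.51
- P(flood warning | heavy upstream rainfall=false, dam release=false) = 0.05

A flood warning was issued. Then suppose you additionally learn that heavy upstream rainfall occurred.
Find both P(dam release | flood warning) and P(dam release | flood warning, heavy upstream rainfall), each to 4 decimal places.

Enumerate the 4 (heavy upstream rainfall, dam release) configurations and weight by the priors:
  P(flood warning) = 0.05×0.78×0.35 + 0.51×0.78×0.65 + 0.68×0.22×0.35 + 0.81×0.22×0.65
        = 0.013650 + 0.258570 + 0.052360 + 0.115830 = 0.440410
Configurations with dam release contribute 0.374400, so
  P(dam release | flood warning) = 0.374400 / 0.440410 ≈ 0.8501

Now condition on the additional information:
By total probability over both values of dam release:
  P(flood warning | heavy upstream rainfall) = 0.68×0.35 + 0.81×0.65
        = 0.238000 + 0.526500 = 0.764500
The terms with dam release present sum to 0.526500, so
  P(dam release | flood warning, heavy upstream rainfall) = 0.526500 / 0.764500 ≈ 0.6887
This is intercausal reasoning (explaining away): once heavy upstream rainfall accounts for the flood warning, dam release becomes less likely.

P(dam release | flood warning) ≈ 0.8501; P(dam release | flood warning, heavy upstream rainfall) ≈ 0.6887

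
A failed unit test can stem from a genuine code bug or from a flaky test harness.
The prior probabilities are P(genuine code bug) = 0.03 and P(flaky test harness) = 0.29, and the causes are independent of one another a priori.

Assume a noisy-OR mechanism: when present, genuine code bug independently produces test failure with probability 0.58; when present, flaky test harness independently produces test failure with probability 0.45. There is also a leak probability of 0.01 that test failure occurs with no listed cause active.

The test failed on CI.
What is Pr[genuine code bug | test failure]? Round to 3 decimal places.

Under noisy-OR, P(test failure | causes) = 1 − (1−0.01)·∏(1−qᵢ) over the active causes.
P(test failure) = 0.01·0.97·0.71 + 0.4555·0.97·0.29 + 0.5842·0.03·0.71 + 0.77131·0.03·0.29 = 0.006887 + 0.128132 + 0.012443 + 0.006710 = 0.154172
Of this, 0.019153 comes from 0.012443 + 0.006710 (the genuine code bug=true cases).
So P(genuine code bug | test failure) = 0.019153/0.154172 ≈ 0.124.

Pr[genuine code bug | test failure] ≈ 0.124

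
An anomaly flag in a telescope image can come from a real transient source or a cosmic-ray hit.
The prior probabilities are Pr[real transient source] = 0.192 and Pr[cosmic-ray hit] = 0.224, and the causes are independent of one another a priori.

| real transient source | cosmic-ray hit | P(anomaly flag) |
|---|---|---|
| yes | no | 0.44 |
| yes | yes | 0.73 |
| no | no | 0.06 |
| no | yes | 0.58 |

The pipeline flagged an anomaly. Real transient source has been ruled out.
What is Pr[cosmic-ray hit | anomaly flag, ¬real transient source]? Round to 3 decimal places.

Pr[cosmic-ray hit | anomaly flag, ¬real transient source] ≈ 0.736

By total probability over both values of cosmic-ray hit:
  P(anomaly flag | ¬real transient source) = 0.06·0.776 + 0.58·0.224
        = 0.046560 + 0.129920 = 0.176480
Configurations with cosmic-ray hit contribute 0.129920, so
  P(cosmic-ray hit | anomaly flag, ¬real transient source) = 0.129920 / 0.176480 ≈ 0.736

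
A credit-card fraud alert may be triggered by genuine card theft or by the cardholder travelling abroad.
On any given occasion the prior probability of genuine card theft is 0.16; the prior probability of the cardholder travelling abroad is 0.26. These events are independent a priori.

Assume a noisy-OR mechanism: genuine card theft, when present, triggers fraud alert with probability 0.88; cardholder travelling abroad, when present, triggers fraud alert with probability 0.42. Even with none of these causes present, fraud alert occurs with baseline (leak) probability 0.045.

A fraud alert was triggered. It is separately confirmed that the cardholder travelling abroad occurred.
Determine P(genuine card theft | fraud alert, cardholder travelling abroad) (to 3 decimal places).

Under noisy-OR, P(fraud alert | causes) = 1 − (1−0.045)·∏(1−qᵢ) over the active causes.
P(fraud alert | cardholder travelling abroad) = 0.4461·0.84 + 0.933532·0.16 = 0.374724 + 0.149365 = 0.524089
Restricting to configurations with genuine card theft present: 0.933532·0.16 = 0.149365.
Hence the posterior is 0.149365/0.524089 ≈ 0.285.

P(genuine card theft | fraud alert, cardholder travelling abroad) ≈ 0.285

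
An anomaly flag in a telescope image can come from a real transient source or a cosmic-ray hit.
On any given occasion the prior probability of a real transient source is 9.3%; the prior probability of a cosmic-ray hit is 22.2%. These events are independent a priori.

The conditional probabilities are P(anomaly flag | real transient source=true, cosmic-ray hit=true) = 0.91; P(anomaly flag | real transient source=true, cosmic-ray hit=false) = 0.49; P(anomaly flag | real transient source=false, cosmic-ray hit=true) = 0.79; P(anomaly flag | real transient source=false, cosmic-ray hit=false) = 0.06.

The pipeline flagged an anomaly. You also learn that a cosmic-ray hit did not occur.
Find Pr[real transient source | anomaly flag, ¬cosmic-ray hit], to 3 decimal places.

Weight on real transient source=true, given the evidence: 0.49*0.093 = 0.045570
Normalizer over all consistent configurations: 0.06*0.907 + 0.49*0.093 = 0.099990
P(real transient source | anomaly flag, ¬cosmic-ray hit) = 0.045570/0.099990 ≈ 0.456

Pr[real transient source | anomaly flag, ¬cosmic-ray hit] ≈ 0.456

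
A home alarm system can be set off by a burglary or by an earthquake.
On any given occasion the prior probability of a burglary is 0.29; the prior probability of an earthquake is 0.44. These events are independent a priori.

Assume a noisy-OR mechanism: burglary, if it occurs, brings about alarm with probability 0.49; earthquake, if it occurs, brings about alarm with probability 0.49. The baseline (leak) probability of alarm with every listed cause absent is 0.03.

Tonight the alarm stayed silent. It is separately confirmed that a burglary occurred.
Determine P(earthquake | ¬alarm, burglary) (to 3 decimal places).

Under noisy-OR, P(alarm | causes) = 1 − (1−0.03)·∏(1−qᵢ) over the active causes.
P(¬alarm | burglary) = 0.4947·0.56 + 0.252297·0.44 = 0.277032 + 0.111011 = 0.388043
The earthquake-present share is 0.252297·0.44 = 0.111011.
So P(earthquake | ¬alarm, burglary) = 0.111011/0.388043 ≈ 0.286.

P(earthquake | ¬alarm, burglary) ≈ 0.286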